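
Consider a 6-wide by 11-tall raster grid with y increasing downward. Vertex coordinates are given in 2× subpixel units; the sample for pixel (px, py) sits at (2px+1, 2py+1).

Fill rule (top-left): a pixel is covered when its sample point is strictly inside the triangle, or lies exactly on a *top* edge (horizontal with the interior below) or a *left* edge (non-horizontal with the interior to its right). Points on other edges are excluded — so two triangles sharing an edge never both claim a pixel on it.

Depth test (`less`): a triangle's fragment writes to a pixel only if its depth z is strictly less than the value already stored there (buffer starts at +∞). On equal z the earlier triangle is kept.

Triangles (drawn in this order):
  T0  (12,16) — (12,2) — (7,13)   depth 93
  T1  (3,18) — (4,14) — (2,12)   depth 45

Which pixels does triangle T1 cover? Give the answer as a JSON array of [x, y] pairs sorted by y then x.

T0:
  2·area = 70  (B↔C swapped to make it positive)
  edge (12, 16)→(7, 13): d=(-5,-3) top-left  bias=+0
  edge (7, 13)→(12, 2): d=(5,-11) top-left  bias=+0
  edge (12, 2)→(12, 16): d=(0,14) right/bottom  bias=-1
    (5,2)@(11, 5): e=[52,4,14] → X
    (5,3)@(11, 7): e=[42,14,14] → X
    (4,4)@(9, 9): e=[26,2,42] → X
    (4,5)@(9, 11): e=[16,12,42] → X
    (3,6)@(7, 13): e=[0,0,70] → X  [on edge]
    (3,7)@(7, 15): e=[-10,10,70] → .
    (4,7)@(9, 15): e=[-4,32,42] → .
    (5,7)@(11, 15): e=[2,54,14] → X
    (5,8)@(11, 17): e=[-8,64,14] → .
  covered (10 px):
    . . . . . .
    . . . . . .
    . . . . . X
    . . . . . X
    . . . . X X
    . . . . X X
    . . . X X X
    . . . . . X
    . . . . . .
    . . . . . .
    . . . . . .
T1:
  2·area = 10  (B↔C swapped to make it positive)
  edge (3, 18)→(2, 12): d=(-1,-6) top-left  bias=+0
  edge (2, 12)→(4, 14): d=(2,2) right/bottom  bias=-1
  edge (4, 14)→(3, 18): d=(-1,4) right/bottom  bias=-1
    (0,5)@(1, 11): e=[-5,0,15] → .  [on edge]
    (1,6)@(3, 13): e=[5,0,5] → .  [on edge]
    (1,7)@(3, 15): e=[3,4,3] → X
    (2,7)@(5, 15): e=[15,0,-5] → .  [on edge]
    (1,8)@(3, 17): e=[1,8,1] → X
    (2,8)@(5, 17): e=[13,4,-7] → .
    (3,8)@(7, 17): e=[25,0,-15] → .  [on edge]
    (1,9)@(3, 19): e=[-1,12,-1] → .
    (4,9)@(9, 19): e=[35,0,-25] → .  [on edge]
    (5,10)@(11, 21): e=[45,0,-35] → .  [on edge]
  covered (2 px):
    . . . . . .
    . . . . . .
    . . . . . .
    . . . . . .
    . . . . . .
    . . . . . .
    . . . . . .
    . X . . . .
    . X . . . .
    . . . . . .
    . . . . . .

Final: [[1,7],[1,8]]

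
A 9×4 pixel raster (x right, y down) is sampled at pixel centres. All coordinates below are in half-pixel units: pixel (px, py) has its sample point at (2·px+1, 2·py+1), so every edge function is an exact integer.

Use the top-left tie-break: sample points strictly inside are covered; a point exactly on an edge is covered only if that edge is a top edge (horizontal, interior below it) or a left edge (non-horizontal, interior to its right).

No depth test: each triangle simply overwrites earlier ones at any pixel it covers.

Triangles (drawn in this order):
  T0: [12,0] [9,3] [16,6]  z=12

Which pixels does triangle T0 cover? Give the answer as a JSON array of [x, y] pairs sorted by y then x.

T0:
  2·area = 30  (B↔C swapped to make it positive)
  edge (12, 0)→(16, 6): d=(4,6) right/bottom  bias=-1
  edge (16, 6)→(9, 3): d=(-7,-3) top-left  bias=+0
  edge (9, 3)→(12, 0): d=(3,-3) top-left  bias=+0
    (5,0)@(11, 1): e=[10,20,0] → X  [on edge]
    (6,0)@(13, 1): e=[-2,26,6] → .
    (4,1)@(9, 3): e=[30,0,0] → X  [on edge]
    (6,1)@(13, 3): e=[6,12,12] → X
    (7,1)@(15, 3): e=[-6,18,18] → .
    (3,2)@(7, 5): e=[50,-20,0] → .  [on edge]
    (4,2)@(9, 5): e=[38,-14,6] → .
    (5,2)@(11, 5): e=[26,-8,12] → .
    (6,2)@(13, 5): e=[14,-2,18] → .
    (7,2)@(15, 5): e=[2,4,24] → X
    (8,2)@(17, 5): e=[-10,10,30] → .
    (2,3)@(5, 7): e=[70,-40,0] → .  [on edge]
  covered (5 px):
    . . . . . X . . .
    . . . . X X X . .
    . . . . . . . X .
    . . . . . . . . .

Final: [[5,0],[4,1],[5,1],[6,1],[7,2]]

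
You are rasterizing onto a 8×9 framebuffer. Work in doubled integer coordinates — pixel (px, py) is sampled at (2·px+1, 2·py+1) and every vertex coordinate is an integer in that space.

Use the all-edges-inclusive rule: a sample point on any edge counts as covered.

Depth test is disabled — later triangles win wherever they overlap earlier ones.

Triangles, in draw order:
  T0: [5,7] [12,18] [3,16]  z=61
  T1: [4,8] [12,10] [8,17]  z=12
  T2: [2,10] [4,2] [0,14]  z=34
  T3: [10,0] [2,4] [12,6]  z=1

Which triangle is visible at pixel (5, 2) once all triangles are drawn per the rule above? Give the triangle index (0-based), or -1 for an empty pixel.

T0:
  2·area = 85
  edge (5, 7)→(12, 18): d=(7,11) inclusive
  edge (12, 18)→(3, 16): d=(-9,-2) inclusive
  edge (3, 16)→(5, 7): d=(2,-9) inclusive
    (2,3)@(5, 7): e=[0,85,0] → #  [on edge]
    (3,3)@(7, 7): e=[-22,89,18] → ·
    (2,4)@(5, 9): e=[14,67,4] → #
    (3,4)@(7, 9): e=[-8,71,22] → ·
    (2,5)@(5, 11): e=[28,49,8] → #
    (3,5)@(7, 11): e=[6,53,26] → #
    (4,5)@(9, 11): e=[-16,57,44] → ·
    (2,6)@(5, 13): e=[42,31,12] → #
    (4,6)@(9, 13): e=[-2,39,48] → ·
    (2,7)@(5, 15): e=[56,13,16] → #
    (4,7)@(9, 15): e=[12,21,52] → #
    (5,7)@(11, 15): e=[-10,25,70] → ·
  covered (11 px):
    · · · · · · · ·
    · · · · · · · ·
    · · · · · · · ·
    · · # · · · · ·
    · · # · · · · ·
    · · # # · · · ·
    · · # # · · · ·
    · · # # # · · ·
    · · · · # # · ·
T1:
  2·area = 64
  edge (4, 8)→(12, 10): d=(8,2) inclusive
  edge (12, 10)→(8, 17): d=(-4,7) inclusive
  edge (8, 17)→(4, 8): d=(-4,-9) inclusive
    (2,4)@(5, 9): e=[6,53,5] → #
    (3,4)@(7, 9): e=[2,39,23] → #
    (4,4)@(9, 9): e=[-2,25,41] → ·
    (2,5)@(5, 11): e=[22,45,-3] → ·
    (3,5)@(7, 11): e=[18,31,15] → #
    (4,5)@(9, 11): e=[14,17,33] → #
    (5,5)@(11, 11): e=[10,3,51] → #
    (6,5)@(13, 11): e=[6,-11,69] → ·
    (3,6)@(7, 13): e=[34,23,7] → #
    (5,6)@(11, 13): e=[26,-5,43] → ·
    (3,7)@(7, 15): e=[50,15,-1] → ·
    (4,7)@(9, 15): e=[46,1,17] → #
  covered (8 px):
    · · · · · · · ·
    · · · · · · · ·
    · · · · · · · ·
    · · · · · · · ·
    · · # # · · · ·
    · · · # # # · ·
    · · · # # · · ·
    · · · · # · · ·
    · · · · · · · ·
T2:
  2·area = 8  (B↔C swapped to make it positive)
  edge (2, 10)→(0, 14): d=(-2,4) inclusive
  edge (0, 14)→(4, 2): d=(4,-12) inclusive
  edge (4, 2)→(2, 10): d=(-2,8) inclusive
    (1,2)@(3, 5): e=[6,0,2] → #  [on edge]
    (2,2)@(5, 5): e=[-2,24,-14] → ·
    (1,3)@(3, 7): e=[2,8,-2] → ·
    (0,5)@(1, 11): e=[2,0,6] → #  [on edge]
    (1,5)@(3, 11): e=[-6,24,-10] → ·
    (0,6)@(1, 13): e=[-2,8,2] → ·
  covered (2 px):
    · · · · · · · ·
    · · · · · · · ·
    · # · · · · · ·
    · · · · · · · ·
    · · · · · · · ·
    # · · · · · · ·
    · · · · · · · ·
    · · · · · · · ·
    · · · · · · · ·
T3:
  2·area = 56  (B↔C swapped to make it positive)
  edge (10, 0)→(12, 6): d=(2,6) inclusive
  edge (12, 6)→(2, 4): d=(-10,-2) inclusive
  edge (2, 4)→(10, 0): d=(8,-4) inclusive
    (4,0)@(9, 1): e=[8,44,4] → #
    (5,0)@(11, 1): e=[-4,48,12] → ·
    (2,1)@(5, 3): e=[36,16,4] → #
    (3,1)@(7, 3): e=[24,20,12] → #
    (5,1)@(11, 3): e=[0,28,28] → #  [on edge]
    (6,1)@(13, 3): e=[-12,32,36] → ·
    (2,2)@(5, 5): e=[40,-4,20] → ·
    (3,2)@(7, 5): e=[28,0,28] → #  [on edge]
    (6,2)@(13, 5): e=[-8,12,52] → ·
    (3,3)@(7, 7): e=[32,-20,44] → ·
    (4,3)@(9, 7): e=[20,-16,52] → ·
    (5,3)@(11, 7): e=[8,-12,60] → ·
    (6,4)@(13, 9): e=[0,-28,84] → ·  [on edge]
    (7,7)@(15, 15): e=[0,-84,140] → ·  [on edge]
  covered (8 px):
    · · · · # · · ·
    · · # # # # · ·
    · · · # # # · ·
    · · · · · · · ·
    · · · · · · · ·
    · · · · · · · ·
    · · · · · · · ·
    · · · · · · · ·
    · · · · · · · ·

Z-buffer (winner per pixel, '.' = empty):
  . . . . 3 . . .
  . . 3 3 3 3 . .
  . 2 . 3 3 3 . .
  . . 0 . . . . .
  . . 1 1 . . . .
  2 . 0 1 1 1 . .
  . . 0 1 1 . . .
  . . 0 0 1 . . .
  . . . . 0 0 . .

Answer: 3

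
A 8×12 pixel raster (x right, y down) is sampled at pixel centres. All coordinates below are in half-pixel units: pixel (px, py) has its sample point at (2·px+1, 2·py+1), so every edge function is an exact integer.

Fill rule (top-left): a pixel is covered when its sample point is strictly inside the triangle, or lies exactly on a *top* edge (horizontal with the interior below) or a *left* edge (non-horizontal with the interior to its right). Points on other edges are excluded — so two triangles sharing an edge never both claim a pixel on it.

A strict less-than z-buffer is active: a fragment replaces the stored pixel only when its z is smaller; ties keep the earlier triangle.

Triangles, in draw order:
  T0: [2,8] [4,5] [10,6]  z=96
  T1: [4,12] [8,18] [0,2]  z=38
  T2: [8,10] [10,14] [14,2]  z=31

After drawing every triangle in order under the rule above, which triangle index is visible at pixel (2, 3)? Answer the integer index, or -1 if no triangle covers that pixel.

T0:
  2·area = 20
  edge (2, 8)→(4, 5): d=(2,-3) top-left  bias=+0
  edge (4, 5)→(10, 6): d=(6,1) right/bottom  bias=-1
  edge (10, 6)→(2, 8): d=(-8,2) right/bottom  bias=-1
    (1,3)@(3, 7): e=[1,13,6] → #
    (2,3)@(5, 7): e=[7,11,2] → #
    (3,3)@(7, 7): e=[13,9,-2] → ·
    (1,4)@(3, 9): e=[5,25,-10] → ·
    (2,4)@(5, 9): e=[11,23,-14] → ·
  covered (2 px):
    · · · · · · · ·
    · · · · · · · ·
    · · · · · · · ·
    · # # · · · · ·
    · · · · · · · ·
    · · · · · · · ·
    · · · · · · · ·
    · · · · · · · ·
    · · · · · · · ·
    · · · · · · · ·
    · · · · · · · ·
    · · · · · · · ·
T1:
  2·area = 16  (B↔C swapped to make it positive)
  edge (4, 12)→(0, 2): d=(-4,-10) top-left  bias=+0
  edge (0, 2)→(8, 18): d=(8,16) right/bottom  bias=-1
  edge (8, 18)→(4, 12): d=(-4,-6) top-left  bias=+0
    (1,4)@(3, 9): e=[2,8,6] → #
    (2,4)@(5, 9): e=[22,-24,18] → ·
    (1,5)@(3, 11): e=[-6,24,-2] → ·
    (2,6)@(5, 13): e=[6,8,2] → #
    (3,6)@(7, 13): e=[26,-24,14] → ·
    (2,7)@(5, 15): e=[-2,24,-6] → ·
  covered (2 px):
    · · · · · · · ·
    · · · · · · · ·
    · · · · · · · ·
    · · · · · · · ·
    · # · · · · · ·
    · · · · · · · ·
    · · # · · · · ·
    · · · · · · · ·
    · · · · · · · ·
    · · · · · · · ·
    · · · · · · · ·
    · · · · · · · ·
T2:
  2·area = 40  (B↔C swapped to make it positive)
  edge (8, 10)→(14, 2): d=(6,-8) top-left  bias=+0
  edge (14, 2)→(10, 14): d=(-4,12) right/bottom  bias=-1
  edge (10, 14)→(8, 10): d=(-2,-4) top-left  bias=+0
    (6,2)@(13, 5): e=[10,0,30] → ·  [on edge]
    (5,3)@(11, 7): e=[6,16,18] → #
    (6,3)@(13, 7): e=[22,-8,26] → ·
    (4,4)@(9, 9): e=[2,32,6] → #
    (6,4)@(13, 9): e=[34,-16,22] → ·
    (4,5)@(9, 11): e=[14,24,2] → #
    (5,5)@(11, 11): e=[30,0,10] → ·  [on edge]
    (4,6)@(9, 13): e=[26,16,-2] → ·
    (4,8)@(9, 17): e=[50,0,-10] → ·  [on edge]
    (3,11)@(7, 23): e=[70,0,-30] → ·  [on edge]
  covered (4 px):
    · · · · · · · ·
    · · · · · · · ·
    · · · · · · · ·
    · · · · · # · ·
    · · · · # # · ·
    · · · · # · · ·
    · · · · · · · ·
    · · · · · · · ·
    · · · · · · · ·
    · · · · · · · ·
    · · · · · · · ·
    · · · · · · · ·

Z-buffer (winner per pixel, '.' = empty):
  . . . . . . . .
  . . . . . . . .
  . . . . . . . .
  . 0 0 . . 2 . .
  . 1 . . 2 2 . .
  . . . . 2 . . .
  . . 1 . . . . .
  . . . . . . . .
  . . . . . . . .
  . . . . . . . .
  . . . . . . . .
  . . . . . . . .

Final: 0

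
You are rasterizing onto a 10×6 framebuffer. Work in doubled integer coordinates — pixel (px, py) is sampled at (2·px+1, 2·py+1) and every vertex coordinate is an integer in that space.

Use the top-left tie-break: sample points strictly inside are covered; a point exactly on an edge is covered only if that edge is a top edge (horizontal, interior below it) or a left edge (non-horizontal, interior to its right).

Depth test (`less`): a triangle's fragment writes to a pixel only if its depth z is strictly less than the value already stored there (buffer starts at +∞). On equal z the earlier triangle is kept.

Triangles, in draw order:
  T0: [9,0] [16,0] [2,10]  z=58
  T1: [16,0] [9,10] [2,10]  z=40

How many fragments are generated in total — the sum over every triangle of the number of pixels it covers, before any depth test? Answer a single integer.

T0:
  2·area = 70
  edge (9, 0)→(16, 0): d=(7,0) top-left  bias=+0
  edge (16, 0)→(2, 10): d=(-14,10) right/bottom  bias=-1
  edge (2, 10)→(9, 0): d=(7,-10) top-left  bias=+0
    (4,0)@(9, 1): e=[7,56,7] → █
    (5,0)@(11, 1): e=[7,36,27] → █
    (6,0)@(13, 1): e=[7,16,47] → █
    (7,0)@(15, 1): e=[7,-4,67] → ·
    (3,1)@(7, 3): e=[21,48,1] → █
    (6,1)@(13, 3): e=[21,-12,61] → ·
    (3,2)@(7, 5): e=[35,20,15] → █
    (4,2)@(9, 5): e=[35,0,35] → ·  [on edge]
    (5,2)@(11, 5): e=[35,-20,55] → ·
    (2,3)@(5, 7): e=[49,12,9] → █
    (3,3)@(7, 7): e=[49,-8,29] → ·
    (1,4)@(3, 9): e=[63,4,3] → █
  covered (9 px):
    · · · · █ █ █ · · ·
    · · · █ █ █ · · · ·
    · · · █ · · · · · ·
    · · █ · · · · · · ·
    · █ · · · · · · · ·
    · · · · · · · · · ·
T1:
  2·area = 70
  edge (16, 0)→(9, 10): d=(-7,10) right/bottom  bias=-1
  edge (9, 10)→(2, 10): d=(-7,0) right/bottom  bias=-1
  edge (2, 10)→(16, 0): d=(14,-10) top-left  bias=+0
    (7,0)@(15, 1): e=[3,63,4] → █
    (8,0)@(17, 1): e=[-17,63,24] → ·
    (6,1)@(13, 3): e=[9,49,12] → █
    (7,1)@(15, 3): e=[-11,49,32] → ·
    (4,2)@(9, 5): e=[35,35,0] → █  [on edge]
    (5,2)@(11, 5): e=[15,35,20] → █
    (6,2)@(13, 5): e=[-5,35,40] → ·
    (3,3)@(7, 7): e=[41,21,8] → █
    (6,3)@(13, 7): e=[-19,21,68] → ·
    (2,4)@(5, 9): e=[47,7,16] → █
    (5,4)@(11, 9): e=[-13,7,76] → ·
    (2,5)@(5, 11): e=[33,-7,44] → ·
  covered (10 px):
    · · · · · · · █ · ·
    · · · · · · █ · · ·
    · · · · █ █ · · · ·
    · · · █ █ █ · · · ·
    · · █ █ █ · · · · ·
    · · · · · · · · · ·

Final: 19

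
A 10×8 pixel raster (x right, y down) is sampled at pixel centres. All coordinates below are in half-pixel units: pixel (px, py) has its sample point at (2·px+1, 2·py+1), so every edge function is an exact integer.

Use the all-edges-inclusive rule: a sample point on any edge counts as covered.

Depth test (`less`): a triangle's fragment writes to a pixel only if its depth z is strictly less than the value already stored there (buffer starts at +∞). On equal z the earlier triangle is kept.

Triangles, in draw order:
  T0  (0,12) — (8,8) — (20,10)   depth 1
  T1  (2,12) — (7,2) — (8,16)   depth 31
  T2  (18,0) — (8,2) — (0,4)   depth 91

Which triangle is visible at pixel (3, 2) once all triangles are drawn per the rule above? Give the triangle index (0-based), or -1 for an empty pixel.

T0:
  2·area = 64
  edge (0, 12)→(8, 8): d=(8,-4) inclusive
  edge (8, 8)→(20, 10): d=(12,2) inclusive
  edge (20, 10)→(0, 12): d=(-20,2) inclusive
    (3,4)@(7, 9): e=[4,14,46] → █
    (4,4)@(9, 9): e=[12,10,42] → █
    (5,4)@(11, 9): e=[20,6,38] → █
    (6,4)@(13, 9): e=[28,2,34] → █
    (7,4)@(15, 9): e=[36,-2,30] → ·
    (1,5)@(3, 11): e=[4,46,14] → █
    (2,5)@(5, 11): e=[12,42,10] → █
    (5,5)@(11, 11): e=[36,30,-2] → ·
    (6,5)@(13, 11): e=[44,26,-6] → ·
    (1,6)@(3, 13): e=[20,70,-26] → ·
    (2,6)@(5, 13): e=[28,66,-30] → ·
    (3,6)@(7, 13): e=[36,62,-34] → ·
  covered (8 px):
    · · · · · · · · · ·
    · · · · · · · · · ·
    · · · · · · · · · ·
    · · · · · · · · · ·
    · · · █ █ █ █ · · ·
    · █ █ █ █ · · · · ·
    · · · · · · · · · ·
    · · · · · · · · · ·
T1:
  2·area = 80
  edge (2, 12)→(7, 2): d=(5,-10) inclusive
  edge (7, 2)→(8, 16): d=(1,14) inclusive
  edge (8, 16)→(2, 12): d=(-6,-4) inclusive
    (3,1)@(7, 3): e=[5,1,74] → █
    (4,1)@(9, 3): e=[25,-27,82] → ·
    (3,2)@(7, 5): e=[15,3,62] → █
    (4,2)@(9, 5): e=[35,-25,70] → ·
    (2,3)@(5, 7): e=[5,33,42] → █
    (4,3)@(9, 7): e=[45,-23,58] → ·
    (2,4)@(5, 9): e=[15,35,30] → █
    (4,4)@(9, 9): e=[55,-21,46] → ·
    (1,5)@(3, 11): e=[5,65,10] → █
    (4,5)@(9, 11): e=[65,-19,34] → ·
    (1,6)@(3, 13): e=[15,67,-2] → ·
    (2,6)@(5, 13): e=[35,39,6] → █
  covered (12 px):
    · · · · · · · · · ·
    · · · █ · · · · · ·
    · · · █ · · · · · ·
    · · █ █ · · · · · ·
    · · █ █ · · · · · ·
    · █ █ █ · · · · · ·
    · · █ █ · · · · · ·
    · · · █ · · · · · ·
T2:
  2·area = 4  (B↔C swapped to make it positive)
  edge (18, 0)→(0, 4): d=(-18,4) inclusive
  edge (0, 4)→(8, 2): d=(8,-2) inclusive
  edge (8, 2)→(18, 0): d=(10,-2) inclusive
    (6,0)@(13, 1): e=[2,2,0] → █  [on edge]
    (7,0)@(15, 1): e=[-6,6,4] → ·
    (1,1)@(3, 3): e=[6,-2,0] → ·  [on edge]
    (6,1)@(13, 3): e=[-34,18,20] → ·
  covered (1 px):
    · · · · · · █ · · ·
    · · · · · · · · · ·
    · · · · · · · · · ·
    · · · · · · · · · ·
    · · · · · · · · · ·
    · · · · · · · · · ·
    · · · · · · · · · ·
    · · · · · · · · · ·

Z-buffer (winner per pixel, '.' = empty):
  . . . . . . 2 . . .
  . . . 1 . . . . . .
  . . . 1 . . . . . .
  . . 1 1 . . . . . .
  . . 1 0 0 0 0 . . .
  . 0 0 0 0 . . . . .
  . . 1 1 . . . . . .
  . . . 1 . . . . . .

Answer: 1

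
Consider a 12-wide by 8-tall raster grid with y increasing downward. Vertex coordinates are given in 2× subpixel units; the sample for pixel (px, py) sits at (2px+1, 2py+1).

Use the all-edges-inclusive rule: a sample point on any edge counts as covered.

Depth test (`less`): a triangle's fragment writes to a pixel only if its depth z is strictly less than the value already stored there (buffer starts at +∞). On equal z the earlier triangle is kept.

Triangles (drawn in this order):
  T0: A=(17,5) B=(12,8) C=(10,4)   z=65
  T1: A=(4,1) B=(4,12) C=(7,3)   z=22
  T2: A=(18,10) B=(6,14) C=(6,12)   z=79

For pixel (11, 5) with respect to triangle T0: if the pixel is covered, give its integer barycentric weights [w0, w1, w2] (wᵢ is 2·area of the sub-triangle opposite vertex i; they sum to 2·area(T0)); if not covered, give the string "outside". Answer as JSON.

T0:
  2·area = 26
  edge (17, 5)→(12, 8): d=(-5,3) inclusive
  edge (12, 8)→(10, 4): d=(-2,-4) inclusive
  edge (10, 4)→(17, 5): d=(7,1) inclusive
    (1,1)@(3, 3): e=[52,-26,0] → ·  [on edge]
    (5,2)@(11, 5): e=[18,2,6] → #
    (6,2)@(13, 5): e=[12,10,4] → #
    (7,2)@(15, 5): e=[6,18,2] → #
    (8,2)@(17, 5): e=[0,26,0] → #  [on edge]
    (9,2)@(19, 5): e=[-6,34,-2] → ·
    (5,3)@(11, 7): e=[8,-2,20] → ·
    (6,3)@(13, 7): e=[2,6,18] → #
    (7,3)@(15, 7): e=[-4,14,16] → ·
    (8,3)@(17, 7): e=[-10,22,14] → ·
    (6,4)@(13, 9): e=[-8,2,32] → ·
    (3,5)@(7, 11): e=[0,-26,52] → ·  [on edge]
  covered (5 px):
    · · · · · · · · · · · ·
    · · · · · · · · · · · ·
    · · · · · # # # # · · ·
    · · · · · · # · · · · ·
    · · · · · · · · · · · ·
    · · · · · · · · · · · ·
    · · · · · · · · · · · ·
    · · · · · · · · · · · ·
T1:
  2·area = 33  (B↔C swapped to make it positive)
  edge (4, 1)→(7, 3): d=(3,2) inclusive
  edge (7, 3)→(4, 12): d=(-3,9) inclusive
  edge (4, 12)→(4, 1): d=(0,-11) inclusive
    (2,1)@(5, 3): e=[4,18,11] → #
    (3,1)@(7, 3): e=[0,0,33] → #  [on edge]
    (4,1)@(9, 3): e=[-4,-18,55] → ·
    (2,2)@(5, 5): e=[10,12,11] → #
    (3,2)@(7, 5): e=[6,-6,33] → ·
    (2,3)@(5, 7): e=[16,6,11] → #
    (3,3)@(7, 7): e=[12,-12,33] → ·
    (6,3)@(13, 7): e=[0,-66,99] → ·  [on edge]
    (2,4)@(5, 9): e=[22,0,11] → #  [on edge]
    (3,4)@(7, 9): e=[18,-18,33] → ·
    (2,5)@(5, 11): e=[28,-6,11] → ·
    (9,5)@(19, 11): e=[0,-132,165] → ·  [on edge]
    (1,7)@(3, 15): e=[44,0,-11] → ·  [on edge]
  covered (5 px):
    · · · · · · · · · · · ·
    · · # # · · · · · · · ·
    · · # · · · · · · · · ·
    · · # · · · · · · · · ·
    · · # · · · · · · · · ·
    · · · · · · · · · · · ·
    · · · · · · · · · · · ·
    · · · · · · · · · · · ·
T2:
  2·area = 24
  edge (18, 10)→(6, 14): d=(-12,4) inclusive
  edge (6, 14)→(6, 12): d=(0,-2) inclusive
  edge (6, 12)→(18, 10): d=(12,-2) inclusive
    (10,4)@(21, 9): e=[0,30,-6] → ·  [on edge]
    (6,5)@(13, 11): e=[8,14,2] → #
    (7,5)@(15, 11): e=[0,18,6] → #  [on edge]
    (8,5)@(17, 11): e=[-8,22,10] → ·
    (3,6)@(7, 13): e=[8,2,14] → #
    (4,6)@(9, 13): e=[0,6,18] → #  [on edge]
    (5,6)@(11, 13): e=[-8,10,22] → ·
    (6,6)@(13, 13): e=[-16,14,26] → ·
    (7,6)@(15, 13): e=[-24,18,30] → ·
    (1,7)@(3, 15): e=[0,-6,30] → ·  [on edge]
    (3,7)@(7, 15): e=[-16,2,38] → ·
    (4,7)@(9, 15): e=[-24,6,42] → ·
  covered (4 px):
    · · · · · · · · · · · ·
    · · · · · · · · · · · ·
    · · · · · · · · · · · ·
    · · · · · · · · · · · ·
    · · · · · · · · · · · ·
    · · · · · · # # · · · ·
    · · · # # · · · · · · ·
    · · · · · · · · · · · ·

Final: "outside"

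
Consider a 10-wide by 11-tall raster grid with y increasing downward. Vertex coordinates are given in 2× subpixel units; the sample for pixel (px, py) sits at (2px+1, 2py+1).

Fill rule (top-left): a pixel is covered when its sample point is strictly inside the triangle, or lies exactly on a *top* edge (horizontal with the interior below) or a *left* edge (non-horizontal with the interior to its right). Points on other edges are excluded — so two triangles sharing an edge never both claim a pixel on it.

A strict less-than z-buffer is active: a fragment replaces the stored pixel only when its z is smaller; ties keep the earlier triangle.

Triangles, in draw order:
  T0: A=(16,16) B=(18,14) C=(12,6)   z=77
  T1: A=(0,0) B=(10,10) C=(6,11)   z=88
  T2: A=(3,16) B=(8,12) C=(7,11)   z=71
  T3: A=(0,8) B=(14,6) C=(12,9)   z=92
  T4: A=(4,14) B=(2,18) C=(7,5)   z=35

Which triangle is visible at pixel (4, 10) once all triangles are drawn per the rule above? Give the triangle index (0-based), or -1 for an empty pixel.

T0:
  2·area = 28  (B↔C swapped to make it positive)
  edge (16, 16)→(12, 6): d=(-4,-10) top-left  bias=+0
  edge (12, 6)→(18, 14): d=(6,8) right/bottom  bias=-1
  edge (18, 14)→(16, 16): d=(-2,2) right/bottom  bias=-1
    (7,5)@(15, 11): e=[10,6,12] → X
    (8,5)@(17, 11): e=[30,-10,8] → .
    (7,6)@(15, 13): e=[2,18,8] → X
    (8,6)@(17, 13): e=[22,2,4] → X
    (9,6)@(19, 13): e=[42,-14,0] → .  [on edge]
    (7,7)@(15, 15): e=[-6,30,4] → .
    (8,7)@(17, 15): e=[14,14,0] → .  [on edge]
    (7,8)@(15, 17): e=[-14,42,0] → .  [on edge]
    (6,9)@(13, 19): e=[-42,70,0] → .  [on edge]
    (5,10)@(11, 21): e=[-70,98,0] → .  [on edge]
  covered (3 px):
    . . . . . . . . . .
    . . . . . . . . . .
    . . . . . . . . . .
    . . . . . . . . . .
    . . . . . . . . . .
    . . . . . . . X . .
    . . . . . . . X X .
    . . . . . . . . . .
    . . . . . . . . . .
    . . . . . . . . . .
    . . . . . . . . . .
T1:
  2·area = 50
  edge (0, 0)→(10, 10): d=(10,10) right/bottom  bias=-1
  edge (10, 10)→(6, 11): d=(-4,1) right/bottom  bias=-1
  edge (6, 11)→(0, 0): d=(-6,-11) top-left  bias=+0
    (0,0)@(1, 1): e=[0,45,5] → .  [on edge]
    (1,1)@(3, 3): e=[0,35,15] → .  [on edge]
    (1,2)@(3, 5): e=[20,27,3] → X
    (2,2)@(5, 5): e=[0,25,25] → .  [on edge]
    (1,3)@(3, 7): e=[40,19,-9] → .
    (2,3)@(5, 7): e=[20,17,13] → X
    (3,3)@(7, 7): e=[0,15,35] → .  [on edge]
    (2,4)@(5, 9): e=[40,9,1] → X
    (3,4)@(7, 9): e=[20,7,23] → X
    (4,4)@(9, 9): e=[0,5,45] → .  [on edge]
    (2,5)@(5, 11): e=[60,1,-11] → .
    (3,5)@(7, 11): e=[40,-1,11] → .
    (5,5)@(11, 11): e=[0,-5,55] → .  [on edge]
    (6,6)@(13, 13): e=[0,-15,65] → .  [on edge]
    (7,7)@(15, 15): e=[0,-25,75] → .  [on edge]
    (8,8)@(17, 17): e=[0,-35,85] → .  [on edge]
    (9,9)@(19, 19): e=[0,-45,95] → .  [on edge]
  covered (4 px):
    . . . . . . . . . .
    . . . . . . . . . .
    . X . . . . . . . .
    . . X . . . . . . .
    . . X X . . . . . .
    . . . . . . . . . .
    . . . . . . . . . .
    . . . . . . . . . .
    . . . . . . . . . .
    . . . . . . . . . .
    . . . . . . . . . .
T2:
  2·area = 9  (B↔C swapped to make it positive)
  edge (3, 16)→(7, 11): d=(4,-5) top-left  bias=+0
  edge (7, 11)→(8, 12): d=(1,1) right/bottom  bias=-1
  edge (8, 12)→(3, 16): d=(-5,4) right/bottom  bias=-1
    (7,0)@(15, 1): e=[0,-18,27] → .  [on edge]
    (0,2)@(1, 5): e=[-54,0,63] → .  [on edge]
    (1,3)@(3, 7): e=[-36,0,45] → .  [on edge]
    (2,4)@(5, 9): e=[-18,0,27] → .  [on edge]
    (3,5)@(7, 11): e=[0,0,9] → .  [on edge]
    (4,6)@(9, 13): e=[18,0,-9] → .  [on edge]
    (5,7)@(11, 15): e=[36,0,-27] → .  [on edge]
    (6,8)@(13, 17): e=[54,0,-45] → .  [on edge]
    (7,9)@(15, 19): e=[72,0,-63] → .  [on edge]
    (8,10)@(17, 21): e=[90,0,-81] → .  [on edge]
  covered (0 px):
    . . . . . . . . . .
    . . . . . . . . . .
    . . . . . . . . . .
    . . . . . . . . . .
    . . . . . . . . . .
    . . . . . . . . . .
    . . . . . . . . . .
    . . . . . . . . . .
    . . . . . . . . . .
    . . . . . . . . . .
    . . . . . . . . . .
T3:
  2·area = 38
  edge (0, 8)→(14, 6): d=(14,-2) top-left  bias=+0
  edge (14, 6)→(12, 9): d=(-2,3) right/bottom  bias=-1
  edge (12, 9)→(0, 8): d=(-12,-1) top-left  bias=+0
    (3,3)@(7, 7): e=[0,19,19] → X  [on edge]
    (4,3)@(9, 7): e=[4,13,21] → X
    (5,3)@(11, 7): e=[8,7,23] → X
    (6,3)@(13, 7): e=[12,1,25] → X
    (7,3)@(15, 7): e=[16,-5,27] → .
    (3,4)@(7, 9): e=[28,15,-5] → .
    (4,4)@(9, 9): e=[32,9,-3] → .
    (5,4)@(11, 9): e=[36,3,-1] → .
    (6,4)@(13, 9): e=[40,-3,1] → .
  covered (4 px):
    . . . . . . . . . .
    . . . . . . . . . .
    . . . . . . . . . .
    . . . X X X X . . .
    . . . . . . . . . .
    . . . . . . . . . .
    . . . . . . . . . .
    . . . . . . . . . .
    . . . . . . . . . .
    . . . . . . . . . .
    . . . . . . . . . .
T4:
  2·area = 6
  edge (4, 14)→(2, 18): d=(-2,4) right/bottom  bias=-1
  edge (2, 18)→(7, 5): d=(5,-13) top-left  bias=+0
  edge (7, 5)→(4, 14): d=(-3,9) right/bottom  bias=-1
    (3,2)@(7, 5): e=[6,0,0] → .  [on edge]
    (2,5)@(5, 11): e=[2,4,0] → .  [on edge]
    (1,8)@(3, 17): e=[-2,8,0] → .  [on edge]
  covered (0 px):
    . . . . . . . . . .
    . . . . . . . . . .
    . . . . . . . . . .
    . . . . . . . . . .
    . . . . . . . . . .
    . . . . . . . . . .
    . . . . . . . . . .
    . . . . . . . . . .
    . . . . . . . . . .
    . . . . . . . . . .
    . . . . . . . . . .

Z-buffer (winner per pixel, '.' = empty):
  . . . . . . . . . .
  . . . . . . . . . .
  . 1 . . . . . . . .
  . . 1 3 3 3 3 . . .
  . . 1 1 . . . . . .
  . . . . . . . 0 . .
  . . . . . . . 0 0 .
  . . . . . . . . . .
  . . . . . . . . . .
  . . . . . . . . . .
  . . . . . . . . . .

Result: -1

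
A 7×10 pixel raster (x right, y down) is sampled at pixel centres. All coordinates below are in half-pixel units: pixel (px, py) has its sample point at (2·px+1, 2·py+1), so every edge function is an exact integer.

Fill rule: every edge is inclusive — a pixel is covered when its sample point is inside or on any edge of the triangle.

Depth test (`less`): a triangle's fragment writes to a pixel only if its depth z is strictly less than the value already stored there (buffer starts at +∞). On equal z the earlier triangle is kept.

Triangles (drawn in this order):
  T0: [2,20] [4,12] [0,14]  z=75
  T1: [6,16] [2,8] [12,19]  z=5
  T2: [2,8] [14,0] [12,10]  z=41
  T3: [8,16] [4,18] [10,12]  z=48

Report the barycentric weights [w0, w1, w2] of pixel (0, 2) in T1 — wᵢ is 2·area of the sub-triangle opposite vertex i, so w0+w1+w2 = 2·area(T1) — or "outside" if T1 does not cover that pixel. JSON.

T0:
  2·area = 28  (B↔C swapped to make it positive)
  edge (2, 20)→(0, 14): d=(-2,-6) inclusive
  edge (0, 14)→(4, 12): d=(4,-2) inclusive
  edge (4, 12)→(2, 20): d=(-2,8) inclusive
    (1,6)@(3, 13): e=[20,2,6] → █
    (2,6)@(5, 13): e=[32,6,-10] → ·
    (0,7)@(1, 15): e=[4,6,18] → █
    (2,7)@(5, 15): e=[28,14,-14] → ·
    (0,8)@(1, 17): e=[0,14,14] → █  [on edge]
    (1,8)@(3, 17): e=[12,18,-2] → ·
    (0,9)@(1, 19): e=[-4,22,10] → ·
  covered (4 px):
    · · · · · · ·
    · · · · · · ·
    · · · · · · ·
    · · · · · · ·
    · · · · · · ·
    · · · · · · ·
    · █ · · · · ·
    █ █ · · · · ·
    █ · · · · · ·
    · · · · · · ·
T1:
  2·area = 36
  edge (6, 16)→(2, 8): d=(-4,-8) inclusive
  edge (2, 8)→(12, 19): d=(10,11) inclusive
  edge (12, 19)→(6, 16): d=(-6,-3) inclusive
    (2,6)@(5, 13): e=[4,17,15] → █
    (3,6)@(7, 13): e=[20,-5,21] → ·
    (2,7)@(5, 15): e=[-4,37,3] → ·
    (3,7)@(7, 15): e=[12,15,9] → █
    (4,7)@(9, 15): e=[28,-7,15] → ·
    (3,8)@(7, 17): e=[4,35,-3] → ·
    (4,8)@(9, 17): e=[20,13,3] → █
    (5,8)@(11, 17): e=[36,-9,9] → ·
    (4,9)@(9, 19): e=[12,33,-9] → ·
  covered (3 px):
    · · · · · · ·
    · · · · · · ·
    · · · · · · ·
    · · · · · · ·
    · · · · · · ·
    · · · · · · ·
    · · █ · · · ·
    · · · █ · · ·
    · · · · █ · ·
    · · · · · · ·
T2:
  2·area = 104
  edge (2, 8)→(14, 0): d=(12,-8) inclusive
  edge (14, 0)→(12, 10): d=(-2,10) inclusive
  edge (12, 10)→(2, 8): d=(-10,-2) inclusive
    (6,0)@(13, 1): e=[4,8,92] → █
    (5,1)@(11, 3): e=[12,24,68] → █
    (3,2)@(7, 5): e=[4,60,40] → █
    (4,2)@(9, 5): e=[20,40,44] → █
    (6,2)@(13, 5): e=[52,0,52] → █  [on edge]
    (2,3)@(5, 7): e=[12,76,16] → █
    (6,3)@(13, 7): e=[76,-4,32] → ·
    (2,4)@(5, 9): e=[36,72,-4] → ·
    (3,4)@(7, 9): e=[52,52,0] → █  [on edge]
    (6,4)@(13, 9): e=[100,-8,12] → ·
    (3,5)@(7, 11): e=[76,48,-20] → ·
    (4,5)@(9, 11): e=[92,28,-16] → ·
    (5,7)@(11, 15): e=[156,0,-52] → ·  [on edge]
  covered (14 px):
    · · · · · · █
    · · · · · █ █
    · · · █ █ █ █
    · · █ █ █ █ ·
    · · · █ █ █ ·
    · · · · · · ·
    · · · · · · ·
    · · · · · · ·
    · · · · · · ·
    · · · · · · ·
T3:
  2·area = 12
  edge (8, 16)→(4, 18): d=(-4,2) inclusive
  edge (4, 18)→(10, 12): d=(6,-6) inclusive
  edge (10, 12)→(8, 16): d=(-2,4) inclusive
    (6,4)@(13, 9): e=[18,0,-6] → ·  [on edge]
    (5,5)@(11, 11): e=[14,0,-2] → ·  [on edge]
    (4,6)@(9, 13): e=[10,0,2] → █  [on edge]
    (5,6)@(11, 13): e=[6,12,-6] → ·
    (3,7)@(7, 15): e=[6,0,6] → █  [on edge]
    (4,7)@(9, 15): e=[2,12,-2] → ·
    (2,8)@(5, 17): e=[2,0,10] → █  [on edge]
    (3,8)@(7, 17): e=[-2,12,2] → ·
    (1,9)@(3, 19): e=[-2,0,14] → ·  [on edge]
    (2,9)@(5, 19): e=[-6,12,6] → ·
  covered (3 px):
    · · · · · · ·
    · · · · · · ·
    · · · · · · ·
    · · · · · · ·
    · · · · · · ·
    · · · · · · ·
    · · · · █ · ·
    · · · █ · · ·
    · · █ · · · ·
    · · · · · · ·

Answer: "outside"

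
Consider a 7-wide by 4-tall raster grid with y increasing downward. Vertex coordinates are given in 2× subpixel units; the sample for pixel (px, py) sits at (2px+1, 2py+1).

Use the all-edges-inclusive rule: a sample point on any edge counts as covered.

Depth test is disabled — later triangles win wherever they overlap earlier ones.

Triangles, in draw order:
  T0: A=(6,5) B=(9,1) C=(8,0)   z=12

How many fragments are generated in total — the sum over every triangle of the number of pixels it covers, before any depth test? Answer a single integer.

T0:
  2·area = 7  (B↔C swapped to make it positive)
  edge (6, 5)→(8, 0): d=(2,-5) inclusive
  edge (8, 0)→(9, 1): d=(1,1) inclusive
  edge (9, 1)→(6, 5): d=(-3,4) inclusive
    (4,0)@(9, 1): e=[7,0,0] → X  [on edge]
    (5,0)@(11, 1): e=[17,-2,-8] → .
    (3,1)@(7, 3): e=[1,4,2] → X
    (4,1)@(9, 3): e=[11,2,-6] → .
    (5,1)@(11, 3): e=[21,0,-14] → .  [on edge]
    (3,2)@(7, 5): e=[5,6,-4] → .
    (6,2)@(13, 5): e=[35,0,-28] → .  [on edge]
  covered (2 px):
    . . . . X . .
    . . . X . . .
    . . . . . . .
    . . . . . . .

Answer: 2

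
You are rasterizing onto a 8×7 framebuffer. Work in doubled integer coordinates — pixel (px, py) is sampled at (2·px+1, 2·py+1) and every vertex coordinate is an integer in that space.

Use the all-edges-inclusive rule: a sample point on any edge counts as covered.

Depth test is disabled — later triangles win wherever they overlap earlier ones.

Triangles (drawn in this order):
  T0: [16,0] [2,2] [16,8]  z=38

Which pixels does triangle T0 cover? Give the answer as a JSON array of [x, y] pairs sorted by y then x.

T0:
  2·area = 112  (B↔C swapped to make it positive)
  edge (16, 0)→(16, 8): d=(0,8) inclusive
  edge (16, 8)→(2, 2): d=(-14,-6) inclusive
  edge (2, 2)→(16, 0): d=(14,-2) inclusive
    (4,0)@(9, 1): e=[56,56,0] → X  [on edge]
    (5,0)@(11, 1): e=[40,68,4] → X
    (6,0)@(13, 1): e=[24,80,8] → X
    (7,0)@(15, 1): e=[8,92,12] → X
    (2,1)@(5, 3): e=[88,4,20] → X
    (3,1)@(7, 3): e=[72,16,24] → X
    (2,2)@(5, 5): e=[88,-24,48] → .
    (3,2)@(7, 5): e=[72,-12,52] → .
    (4,2)@(9, 5): e=[56,0,56] → X  [on edge]
    (4,3)@(9, 7): e=[56,-28,84] → .
    (5,3)@(11, 7): e=[40,-16,88] → .
    (6,3)@(13, 7): e=[24,-4,92] → .
  covered (15 px):
    . . . . X X X X
    . . X X X X X X
    . . . . X X X X
    . . . . . . . X
    . . . . . . . .
    . . . . . . . .
    . . . . . . . .

Result: [[4,0],[5,0],[6,0],[7,0],[2,1],[3,1],[4,1],[5,1],[6,1],[7,1],[4,2],[5,2],[6,2],[7,2],[7,3]]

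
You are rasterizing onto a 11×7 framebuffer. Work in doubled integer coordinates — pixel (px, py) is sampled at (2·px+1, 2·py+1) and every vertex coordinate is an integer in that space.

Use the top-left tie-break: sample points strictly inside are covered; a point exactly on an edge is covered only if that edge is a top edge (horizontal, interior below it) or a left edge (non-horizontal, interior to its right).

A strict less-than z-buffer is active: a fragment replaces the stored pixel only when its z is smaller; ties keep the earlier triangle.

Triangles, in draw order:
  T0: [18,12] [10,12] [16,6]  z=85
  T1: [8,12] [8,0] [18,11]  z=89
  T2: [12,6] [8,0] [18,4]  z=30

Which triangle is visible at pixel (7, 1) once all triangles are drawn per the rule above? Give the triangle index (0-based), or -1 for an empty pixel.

T0:
  2·area = 48
  edge (18, 12)→(10, 12): d=(-8,0) right/bottom  bias=-1
  edge (10, 12)→(16, 6): d=(6,-6) top-left  bias=+0
  edge (16, 6)→(18, 12): d=(2,6) right/bottom  bias=-1
    (10,0)@(21, 1): e=[88,0,-40] → .  [on edge]
    (7,1)@(15, 3): e=[72,-24,0] → .  [on edge]
    (9,1)@(19, 3): e=[72,0,-24] → .  [on edge]
    (8,2)@(17, 5): e=[56,0,-8] → .  [on edge]
    (7,3)@(15, 7): e=[40,0,8] → X  [on edge]
    (8,3)@(17, 7): e=[40,12,-4] → .
    (6,4)@(13, 9): e=[24,0,24] → X  [on edge]
    (8,4)@(17, 9): e=[24,24,0] → .  [on edge]
    (5,5)@(11, 11): e=[8,0,40] → X  [on edge]
    (8,5)@(17, 11): e=[8,36,4] → X
    (9,5)@(19, 11): e=[8,48,-8] → .
    (4,6)@(9, 13): e=[-8,0,56] → .  [on edge]
  covered (7 px):
    . . . . . . . . . . .
    . . . . . . . . . . .
    . . . . . . . . . . .
    . . . . . . . X . . .
    . . . . . . X X . . .
    . . . . . X X X X . .
    . . . . . . . . . . .
T1:
  2·area = 120
  edge (8, 12)→(8, 0): d=(0,-12) top-left  bias=+0
  edge (8, 0)→(18, 11): d=(10,11) right/bottom  bias=-1
  edge (18, 11)→(8, 12): d=(-10,1) right/bottom  bias=-1
    (4,1)@(9, 3): e=[12,19,89] → X
    (5,1)@(11, 3): e=[36,-3,87] → .
    (4,2)@(9, 5): e=[12,39,69] → X
    (5,2)@(11, 5): e=[36,17,67] → X
    (6,2)@(13, 5): e=[60,-5,65] → .
    (4,3)@(9, 7): e=[12,59,49] → X
    (6,3)@(13, 7): e=[60,15,45] → X
    (7,3)@(15, 7): e=[84,-7,43] → .
    (4,4)@(9, 9): e=[12,79,29] → X
    (7,4)@(15, 9): e=[84,13,23] → X
    (8,4)@(17, 9): e=[108,-9,21] → .
    (4,5)@(9, 11): e=[12,99,9] → X
  covered (15 px):
    . . . . . . . . . . .
    . . . . X . . . . . .
    . . . . X X . . . . .
    . . . . X X X . . . .
    . . . . X X X X . . .
    . . . . X X X X X . .
    . . . . . . . . . . .
T2:
  2·area = 44
  edge (12, 6)→(8, 0): d=(-4,-6) top-left  bias=+0
  edge (8, 0)→(18, 4): d=(10,4) right/bottom  bias=-1
  edge (18, 4)→(12, 6): d=(-6,2) right/bottom  bias=-1
    (4,0)@(9, 1): e=[2,6,36] → X
    (5,0)@(11, 1): e=[14,-2,32] → .
    (4,1)@(9, 3): e=[-6,26,24] → .
    (5,1)@(11, 3): e=[6,18,20] → X
    (6,1)@(13, 3): e=[18,10,16] → X
    (7,1)@(15, 3): e=[30,2,12] → X
    (8,1)@(17, 3): e=[42,-6,8] → .
    (10,1)@(21, 3): e=[66,-22,0] → .  [on edge]
    (5,2)@(11, 5): e=[-2,38,8] → .
    (6,2)@(13, 5): e=[10,30,4] → X
    (7,2)@(15, 5): e=[22,22,0] → .  [on edge]
    (4,3)@(9, 7): e=[-22,66,0] → .  [on edge]
    (1,4)@(3, 9): e=[-66,110,0] → .  [on edge]
  covered (5 px):
    . . . . X . . . . . .
    . . . . . X X X . . .
    . . . . . . X . . . .
    . . . . . . . . . . .
    . . . . . . . . . . .
    . . . . . . . . . . .
    . . . . . . . . . . .

Z-buffer (winner per pixel, '.' = empty):
  . . . . 2 . . . . . .
  . . . . 1 2 2 2 . . .
  . . . . 1 1 2 . . . .
  . . . . 1 1 1 0 . . .
  . . . . 1 1 0 0 . . .
  . . . . 1 0 0 0 0 . .
  . . . . . . . . . . .

Final: 2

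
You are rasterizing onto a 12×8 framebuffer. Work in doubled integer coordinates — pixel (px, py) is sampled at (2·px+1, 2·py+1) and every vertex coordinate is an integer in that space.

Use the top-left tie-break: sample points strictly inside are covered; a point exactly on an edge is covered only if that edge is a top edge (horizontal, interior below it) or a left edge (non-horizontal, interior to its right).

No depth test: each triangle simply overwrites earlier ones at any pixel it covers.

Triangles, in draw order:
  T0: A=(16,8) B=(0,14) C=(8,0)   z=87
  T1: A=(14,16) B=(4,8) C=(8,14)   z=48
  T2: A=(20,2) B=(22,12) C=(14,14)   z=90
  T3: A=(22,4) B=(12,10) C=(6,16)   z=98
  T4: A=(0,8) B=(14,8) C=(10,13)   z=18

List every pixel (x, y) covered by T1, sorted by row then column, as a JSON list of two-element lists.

T0:
  2·area = 176
  edge (16, 8)→(0, 14): d=(-16,6) right/bottom  bias=-1
  edge (0, 14)→(8, 0): d=(8,-14) top-left  bias=+0
  edge (8, 0)→(16, 8): d=(8,8) right/bottom  bias=-1
    (4,0)@(9, 1): e=[154,22,0] → ·  [on edge]
    (3,1)@(7, 3): e=[134,10,32] → █
    (4,1)@(9, 3): e=[122,38,16] → █
    (5,1)@(11, 3): e=[110,66,0] → ·  [on edge]
    (3,2)@(7, 5): e=[102,26,48] → █
    (5,2)@(11, 5): e=[78,82,16] → █
    (6,2)@(13, 5): e=[66,110,0] → ·  [on edge]
    (2,3)@(5, 7): e=[82,14,80] → █
    (6,3)@(13, 7): e=[34,126,16] → █
    (7,3)@(15, 7): e=[22,154,0] → ·  [on edge]
    (1,4)@(3, 9): e=[62,2,112] → █
    (7,4)@(15, 9): e=[-10,170,16] → ·
    (8,4)@(17, 9): e=[-22,198,0] → ·  [on edge]
    (9,5)@(19, 11): e=[-66,242,0] → ·  [on edge]
    (10,6)@(21, 13): e=[-110,286,0] → ·  [on edge]
    (11,7)@(23, 15): e=[-154,330,0] → ·  [on edge]
  covered (20 px):
    · · · · · · · · · · · ·
    · · · █ █ · · · · · · ·
    · · · █ █ █ · · · · · ·
    · · █ █ █ █ █ · · · · ·
    · █ █ █ █ █ █ · · · · ·
    · █ █ █ · · · · · · · ·
    █ · · · · · · · · · · ·
    · · · · · · · · · · · ·
T1:
  2·area = 28  (B↔C swapped to make it positive)
  edge (14, 16)→(8, 14): d=(-6,-2) top-left  bias=+0
  edge (8, 14)→(4, 8): d=(-4,-6) top-left  bias=+0
  edge (4, 8)→(14, 16): d=(10,8) right/bottom  bias=-1
    (2,4)@(5, 9): e=[24,2,2] → █
    (3,4)@(7, 9): e=[28,14,-14] → ·
    (2,5)@(5, 11): e=[12,-6,22] → ·
    (3,5)@(7, 11): e=[16,6,6] → █
    (4,5)@(9, 11): e=[20,18,-10] → ·
    (2,6)@(5, 13): e=[0,-14,42] → ·  [on edge]
    (3,6)@(7, 13): e=[4,-2,26] → ·
    (4,6)@(9, 13): e=[8,10,10] → █
    (5,6)@(11, 13): e=[12,22,-6] → ·
    (4,7)@(9, 15): e=[-4,2,30] → ·
    (5,7)@(11, 15): e=[0,14,14] → █  [on edge]
    (6,7)@(13, 15): e=[4,26,-2] → ·
  covered (4 px):
    · · · · · · · · · · · ·
    · · · · · · · · · · · ·
    · · · · · · · · · · · ·
    · · · · · · · · · · · ·
    · · █ · · · · · · · · ·
    · · · █ · · · · · · · ·
    · · · · █ · · · · · · ·
    · · · · · █ · · · · · ·
T2:
  2·area = 84
  edge (20, 2)→(22, 12): d=(2,10) right/bottom  bias=-1
  edge (22, 12)→(14, 14): d=(-8,2) right/bottom  bias=-1
  edge (14, 14)→(20, 2): d=(6,-12) top-left  bias=+0
    (9,2)@(19, 5): e=[16,62,6] → █
    (10,2)@(21, 5): e=[-4,58,30] → ·
    (9,3)@(19, 7): e=[20,46,18] → █
    (10,3)@(21, 7): e=[0,42,42] → ·  [on edge]
    (8,4)@(17, 9): e=[44,34,6] → █
    (10,4)@(21, 9): e=[4,26,54] → █
    (11,4)@(23, 9): e=[-16,22,78] → ·
    (8,5)@(17, 11): e=[48,18,18] → █
    (11,5)@(23, 11): e=[-12,6,90] → ·
    (7,6)@(15, 13): e=[72,6,6] → █
    (9,6)@(19, 13): e=[32,-2,54] → ·
    (10,6)@(21, 13): e=[12,-6,78] → ·
  covered (10 px):
    · · · · · · · · · · · ·
    · · · · · · · · · · · ·
    · · · · · · · · · █ · ·
    · · · · · · · · · █ · ·
    · · · · · · · · █ █ █ ·
    · · · · · · · · █ █ █ ·
    · · · · · · · █ █ · · ·
    · · · · · · · · · · · ·
T3:
  2·area = 24  (B↔C swapped to make it positive)
  edge (22, 4)→(6, 16): d=(-16,12) right/bottom  bias=-1
  edge (6, 16)→(12, 10): d=(6,-6) top-left  bias=+0
  edge (12, 10)→(22, 4): d=(10,-6) top-left  bias=+0
    (10,0)@(21, 1): e=[60,0,-36] → ·  [on edge]
    (9,1)@(19, 3): e=[52,0,-28] → ·  [on edge]
    (8,2)@(17, 5): e=[44,0,-20] → ·  [on edge]
    (7,3)@(15, 7): e=[36,0,-12] → ·  [on edge]
    (8,3)@(17, 7): e=[12,12,0] → █  [on edge]
    (9,3)@(19, 7): e=[-12,24,12] → ·
    (6,4)@(13, 9): e=[28,0,-4] → ·  [on edge]
    (7,4)@(15, 9): e=[4,12,8] → █
    (8,4)@(17, 9): e=[-20,24,20] → ·
    (5,5)@(11, 11): e=[20,0,4] → █  [on edge]
    (6,5)@(13, 11): e=[-4,12,16] → ·
    (7,5)@(15, 11): e=[-28,24,28] → ·
    (3,6)@(7, 13): e=[36,-12,0] → ·  [on edge]
    (4,6)@(9, 13): e=[12,0,12] → █  [on edge]
    (3,7)@(7, 15): e=[4,0,20] → █  [on edge]
  covered (5 px):
    · · · · · · · · · · · ·
    · · · · · · · · · · · ·
    · · · · · · · · · · · ·
    · · · · · · · · █ · · ·
    · · · · · · · █ · · · ·
    · · · · · █ · · · · · ·
    · · · · █ · · · · · · ·
    · · · █ · · · · · · · ·
T4:
  2·area = 70
  edge (0, 8)→(14, 8): d=(14,0) top-left  bias=+0
  edge (14, 8)→(10, 13): d=(-4,5) right/bottom  bias=-1
  edge (10, 13)→(0, 8): d=(-10,-5) top-left  bias=+0
    (1,4)@(3, 9): e=[14,51,5] → █
    (2,4)@(5, 9): e=[14,41,15] → █
    (3,4)@(7, 9): e=[14,31,25] → █
    (4,4)@(9, 9): e=[14,21,35] → █
    (5,4)@(11, 9): e=[14,11,45] → █
    (6,4)@(13, 9): e=[14,1,55] → █
    (7,4)@(15, 9): e=[14,-9,65] → ·
    (1,5)@(3, 11): e=[42,43,-15] → ·
    (2,5)@(5, 11): e=[42,33,-5] → ·
    (3,5)@(7, 11): e=[42,23,5] → █
    (6,5)@(13, 11): e=[42,-7,35] → ·
    (3,6)@(7, 13): e=[70,15,-15] → ·
  covered (9 px):
    · · · · · · · · · · · ·
    · · · · · · · · · · · ·
    · · · · · · · · · · · ·
    · · · · · · · · · · · ·
    · █ █ █ █ █ █ · · · · ·
    · · · █ █ █ · · · · · ·
    · · · · · · · · · · · ·
    · · · · · · · · · · · ·

Result: [[2,4],[3,5],[4,6],[5,7]]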